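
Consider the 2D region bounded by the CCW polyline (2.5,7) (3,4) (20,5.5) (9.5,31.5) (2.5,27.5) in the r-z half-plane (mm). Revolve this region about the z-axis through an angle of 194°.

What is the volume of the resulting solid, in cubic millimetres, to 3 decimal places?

Volume = 9851.036 mm³

Profile (r,z), 5 vertices: (2.5,7) (3,4) (20,5.5) (9.5,31.5) (2.5,27.5)
edge 0: (2.5,7)→(3,4)  cross = 2.5·4 − 3·7 = -11.0000; (r_i+r_j)·cross = 5.5·-11.0000 = -60.5000
edge 1: (3,4)→(20,5.5)  cross = 3·5.5 − 20·4 = -63.5000; (r_i+r_j)·cross = 23·-63.5000 = -1460.5000
edge 2: (20,5.5)→(9.5,31.5)  cross = 20·31.5 − 9.5·5.5 = 577.7500; (r_i+r_j)·cross = 29.5·577.7500 = 17043.6250
edge 3: (9.5,31.5)→(2.5,27.5)  cross = 9.5·27.5 − 2.5·31.5 = 182.5000; (r_i+r_j)·cross = 12·182.5000 = 2190.0000
edge 4: (2.5,27.5)→(2.5,7)  cross = 2.5·7 − 2.5·27.5 = -51.2500; (r_i+r_j)·cross = 5·-51.2500 = -256.2500
Σcross = 634.5000 → A = |Σcross|/2 = 317.2500 mm²
Σ(r_i+r_j)·cross = 17456.3750 → first moment M = |Σ|/6 = 2909.3958
R_c = M/A = 2909.3958/317.2500 = 9.1707 mm
θ = 194° = 3.385939 rad
V = θ·R_c·A = 3.385939·9.1707·317.2500 = 9851.036 mm³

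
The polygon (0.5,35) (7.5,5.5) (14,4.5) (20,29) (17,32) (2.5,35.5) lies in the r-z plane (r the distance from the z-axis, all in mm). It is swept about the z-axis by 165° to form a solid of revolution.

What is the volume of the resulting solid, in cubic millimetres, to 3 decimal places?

Volume = 11323.647 mm³

Profile (r,z), 6 vertices: (0.5,35) (7.5,5.5) (14,4.5) (20,29) (17,32) (2.5,35.5)
edge 0: (0.5,35)→(7.5,5.5)  cross = 0.5·5.5 − 7.5·35 = -259.7500; (r_i+r_j)·cross = 8·-259.7500 = -2078.0000
edge 1: (7.5,5.5)→(14,4.5)  cross = 7.5·4.5 − 14·5.5 = -43.2500; (r_i+r_j)·cross = 21.5·-43.2500 = -929.8750
edge 2: (14,4.5)→(20,29)  cross = 14·29 − 20·4.5 = 316.0000; (r_i+r_j)·cross = 34·316.0000 = 10744.0000
edge 3: (20,29)→(17,32)  cross = 20·32 − 17·29 = 147.0000; (r_i+r_j)·cross = 37·147.0000 = 5439.0000
edge 4: (17,32)→(2.5,35.5)  cross = 17·35.5 − 2.5·32 = 523.5000; (r_i+r_j)·cross = 19.5·523.5000 = 10208.2500
edge 5: (2.5,35.5)→(0.5,35)  cross = 2.5·35 − 0.5·35.5 = 69.7500; (r_i+r_j)·cross = 3·69.7500 = 209.2500
Σcross = 753.2500 → A = |Σcross|/2 = 376.6250 mm²
Σ(r_i+r_j)·cross = 23592.6250 → first moment M = |Σ|/6 = 3932.1042
R_c = M/A = 3932.1042/376.6250 = 10.4404 mm
θ = 165° = 2.879793 rad
V = θ·R_c·A = 2.879793·10.4404·376.6250 = 11323.647 mm³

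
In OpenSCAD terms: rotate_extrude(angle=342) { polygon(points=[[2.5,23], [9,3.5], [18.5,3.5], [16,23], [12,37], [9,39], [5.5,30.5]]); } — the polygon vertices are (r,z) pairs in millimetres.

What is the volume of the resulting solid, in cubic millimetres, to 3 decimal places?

Volume = 22392.304 mm³

Profile (r,z), 7 vertices: (2.5,23) (9,3.5) (18.5,3.5) (16,23) (12,37) (9,39) (5.5,30.5)
edge 0: (2.5,23)→(9,3.5)  cross = 2.5·3.5 − 9·23 = -198.2500; (r_i+r_j)·cross = 11.5·-198.2500 = -2279.8750
edge 1: (9,3.5)→(18.5,3.5)  cross = 9·3.5 − 18.5·3.5 = -33.2500; (r_i+r_j)·cross = 27.5·-33.2500 = -914.3750
edge 2: (18.5,3.5)→(16,23)  cross = 18.5·23 − 16·3.5 = 369.5000; (r_i+r_j)·cross = 34.5·369.5000 = 12747.7500
edge 3: (16,23)→(12,37)  cross = 16·37 − 12·23 = 316.0000; (r_i+r_j)·cross = 28·316.0000 = 8848.0000
edge 4: (12,37)→(9,39)  cross = 12·39 − 9·37 = 135.0000; (r_i+r_j)·cross = 21·135.0000 = 2835.0000
edge 5: (9,39)→(5.5,30.5)  cross = 9·30.5 − 5.5·39 = 60.0000; (r_i+r_j)·cross = 14.5·60.0000 = 870.0000
edge 6: (5.5,30.5)→(2.5,23)  cross = 5.5·23 − 2.5·30.5 = 50.2500; (r_i+r_j)·cross = 8·50.2500 = 402.0000
Σcross = 699.2500 → A = |Σcross|/2 = 349.6250 mm²
Σ(r_i+r_j)·cross = 22508.5000 → first moment M = |Σ|/6 = 3751.4167
R_c = M/A = 3751.4167/349.6250 = 10.7298 mm
θ = 342° = 5.969026 rad
V = θ·R_c·A = 5.969026·10.7298·349.6250 = 22392.304 mm³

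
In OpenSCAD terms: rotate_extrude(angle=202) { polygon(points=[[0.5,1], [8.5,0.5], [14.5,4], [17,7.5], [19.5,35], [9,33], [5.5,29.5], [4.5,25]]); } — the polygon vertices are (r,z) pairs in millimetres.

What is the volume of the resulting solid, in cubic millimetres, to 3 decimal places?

Profile (r,z), 8 vertices: (0.5,1) (8.5,0.5) (14.5,4) (17,7.5) (19.5,35) (9,33) (5.5,29.5) (4.5,25)
edge 0: (0.5,1)→(8.5,0.5)  cross = 0.5·0.5 − 8.5·1 = -8.2500; (r_i+r_j)·cross = 9·-8.2500 = -74.2500
edge 1: (8.5,0.5)→(14.5,4)  cross = 8.5·4 − 14.5·0.5 = 26.7500; (r_i+r_j)·cross = 23·26.7500 = 615.2500
edge 2: (14.5,4)→(17,7.5)  cross = 14.5·7.5 − 17·4 = 40.7500; (r_i+r_j)·cross = 31.5·40.7500 = 1283.6250
edge 3: (17,7.5)→(19.5,35)  cross = 17·35 − 19.5·7.5 = 448.7500; (r_i+r_j)·cross = 36.5·448.7500 = 16379.3750
edge 4: (19.5,35)→(9,33)  cross = 19.5·33 − 9·35 = 328.5000; (r_i+r_j)·cross = 28.5·328.5000 = 9362.2500
edge 5: (9,33)→(5.5,29.5)  cross = 9·29.5 − 5.5·33 = 84.0000; (r_i+r_j)·cross = 14.5·84.0000 = 1218.0000
edge 6: (5.5,29.5)→(4.5,25)  cross = 5.5·25 − 4.5·29.5 = 4.7500; (r_i+r_j)·cross = 10·4.7500 = 47.5000
edge 7: (4.5,25)→(0.5,1)  cross = 4.5·1 − 0.5·25 = -8.0000; (r_i+r_j)·cross = 5·-8.0000 = -40.0000
Σcross = 917.2500 → A = |Σcross|/2 = 458.6250 mm²
Σ(r_i+r_j)·cross = 28791.7500 → first moment M = |Σ|/6 = 4798.6250
R_c = M/A = 4798.6250/458.6250 = 10.4631 mm
θ = 202° = 3.525565 rad
V = θ·R_c·A = 3.525565·10.4631·458.6250 = 16917.865 mm³

Volume = 16917.865 mm³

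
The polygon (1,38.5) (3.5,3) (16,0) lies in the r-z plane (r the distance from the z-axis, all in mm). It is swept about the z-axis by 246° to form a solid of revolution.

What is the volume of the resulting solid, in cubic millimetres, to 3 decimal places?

Volume = 6399.566 mm³

Profile (r,z), 3 vertices: (1,38.5) (3.5,3) (16,0)
edge 0: (1,38.5)→(3.5,3)  cross = 1·3 − 3.5·38.5 = -131.7500; (r_i+r_j)·cross = 4.5·-131.7500 = -592.8750
edge 1: (3.5,3)→(16,0)  cross = 3.5·0 − 16·3 = -48.0000; (r_i+r_j)·cross = 19.5·-48.0000 = -936.0000
edge 2: (16,0)→(1,38.5)  cross = 16·38.5 − 1·0 = 616.0000; (r_i+r_j)·cross = 17·616.0000 = 10472.0000
Σcross = 436.2500 → A = |Σcross|/2 = 218.1250 mm²
Σ(r_i+r_j)·cross = 8943.1250 → first moment M = |Σ|/6 = 1490.5208
R_c = M/A = 1490.5208/218.1250 = 6.8333 mm
θ = 246° = 4.293510 rad
V = θ·R_c·A = 4.293510·6.8333·218.1250 = 6399.566 mm³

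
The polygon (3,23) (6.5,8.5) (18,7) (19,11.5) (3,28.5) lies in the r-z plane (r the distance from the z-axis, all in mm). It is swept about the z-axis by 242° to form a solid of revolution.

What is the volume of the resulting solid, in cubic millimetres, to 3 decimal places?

Volume = 7026.296 mm³

Profile (r,z), 5 vertices: (3,23) (6.5,8.5) (18,7) (19,11.5) (3,28.5)
edge 0: (3,23)→(6.5,8.5)  cross = 3·8.5 − 6.5·23 = -124.0000; (r_i+r_j)·cross = 9.5·-124.0000 = -1178.0000
edge 1: (6.5,8.5)→(18,7)  cross = 6.5·7 − 18·8.5 = -107.5000; (r_i+r_j)·cross = 24.5·-107.5000 = -2633.7500
edge 2: (18,7)→(19,11.5)  cross = 18·11.5 − 19·7 = 74.0000; (r_i+r_j)·cross = 37·74.0000 = 2738.0000
edge 3: (19,11.5)→(3,28.5)  cross = 19·28.5 − 3·11.5 = 507.0000; (r_i+r_j)·cross = 22·507.0000 = 11154.0000
edge 4: (3,28.5)→(3,23)  cross = 3·23 − 3·28.5 = -16.5000; (r_i+r_j)·cross = 6·-16.5000 = -99.0000
Σcross = 333.0000 → A = |Σcross|/2 = 166.5000 mm²
Σ(r_i+r_j)·cross = 9981.2500 → first moment M = |Σ|/6 = 1663.5417
R_c = M/A = 1663.5417/166.5000 = 9.9912 mm
θ = 242° = 4.223697 rad
V = θ·R_c·A = 4.223697·9.9912·166.5000 = 7026.296 mm³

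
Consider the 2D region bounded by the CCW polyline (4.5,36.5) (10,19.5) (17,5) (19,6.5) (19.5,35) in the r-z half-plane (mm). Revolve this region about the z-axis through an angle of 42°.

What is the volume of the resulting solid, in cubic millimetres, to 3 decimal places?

Volume = 2805.338 mm³

Profile (r,z), 5 vertices: (4.5,36.5) (10,19.5) (17,5) (19,6.5) (19.5,35)
edge 0: (4.5,36.5)→(10,19.5)  cross = 4.5·19.5 − 10·36.5 = -277.2500; (r_i+r_j)·cross = 14.5·-277.2500 = -4020.1250
edge 1: (10,19.5)→(17,5)  cross = 10·5 − 17·19.5 = -281.5000; (r_i+r_j)·cross = 27·-281.5000 = -7600.5000
edge 2: (17,5)→(19,6.5)  cross = 17·6.5 − 19·5 = 15.5000; (r_i+r_j)·cross = 36·15.5000 = 558.0000
edge 3: (19,6.5)→(19.5,35)  cross = 19·35 − 19.5·6.5 = 538.2500; (r_i+r_j)·cross = 38.5·538.2500 = 20722.6250
edge 4: (19.5,35)→(4.5,36.5)  cross = 19.5·36.5 − 4.5·35 = 554.2500; (r_i+r_j)·cross = 24·554.2500 = 13302.0000
Σcross = 549.2500 → A = |Σcross|/2 = 274.6250 mm²
Σ(r_i+r_j)·cross = 22962.0000 → first moment M = |Σ|/6 = 3827.0000
R_c = M/A = 3827.0000/274.6250 = 13.9354 mm
θ = 42° = 0.733038 rad
V = θ·R_c·A = 0.733038·13.9354·274.6250 = 2805.338 mm³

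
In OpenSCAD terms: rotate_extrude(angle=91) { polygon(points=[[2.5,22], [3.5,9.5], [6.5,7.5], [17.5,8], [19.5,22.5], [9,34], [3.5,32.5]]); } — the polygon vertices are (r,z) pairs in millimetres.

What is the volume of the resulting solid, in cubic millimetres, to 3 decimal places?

Volume = 5687.985 mm³

Profile (r,z), 7 vertices: (2.5,22) (3.5,9.5) (6.5,7.5) (17.5,8) (19.5,22.5) (9,34) (3.5,32.5)
edge 0: (2.5,22)→(3.5,9.5)  cross = 2.5·9.5 − 3.5·22 = -53.2500; (r_i+r_j)·cross = 6·-53.2500 = -319.5000
edge 1: (3.5,9.5)→(6.5,7.5)  cross = 3.5·7.5 − 6.5·9.5 = -35.5000; (r_i+r_j)·cross = 10·-35.5000 = -355.0000
edge 2: (6.5,7.5)→(17.5,8)  cross = 6.5·8 − 17.5·7.5 = -79.2500; (r_i+r_j)·cross = 24·-79.2500 = -1902.0000
edge 3: (17.5,8)→(19.5,22.5)  cross = 17.5·22.5 − 19.5·8 = 237.7500; (r_i+r_j)·cross = 37·237.7500 = 8796.7500
edge 4: (19.5,22.5)→(9,34)  cross = 19.5·34 − 9·22.5 = 460.5000; (r_i+r_j)·cross = 28.5·460.5000 = 13124.2500
edge 5: (9,34)→(3.5,32.5)  cross = 9·32.5 − 3.5·34 = 173.5000; (r_i+r_j)·cross = 12.5·173.5000 = 2168.7500
edge 6: (3.5,32.5)→(2.5,22)  cross = 3.5·22 − 2.5·32.5 = -4.2500; (r_i+r_j)·cross = 6·-4.2500 = -25.5000
Σcross = 699.5000 → A = |Σcross|/2 = 349.7500 mm²
Σ(r_i+r_j)·cross = 21487.7500 → first moment M = |Σ|/6 = 3581.2917
R_c = M/A = 3581.2917/349.7500 = 10.2396 mm
θ = 91° = 1.588250 rad
V = θ·R_c·A = 1.588250·10.2396·349.7500 = 5687.985 mm³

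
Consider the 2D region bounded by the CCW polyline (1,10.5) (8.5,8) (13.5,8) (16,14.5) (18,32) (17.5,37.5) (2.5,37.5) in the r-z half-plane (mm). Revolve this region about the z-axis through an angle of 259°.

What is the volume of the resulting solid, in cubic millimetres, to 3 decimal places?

Profile (r,z), 7 vertices: (1,10.5) (8.5,8) (13.5,8) (16,14.5) (18,32) (17.5,37.5) (2.5,37.5)
edge 0: (1,10.5)→(8.5,8)  cross = 1·8 − 8.5·10.5 = -81.2500; (r_i+r_j)·cross = 9.5·-81.2500 = -771.8750
edge 1: (8.5,8)→(13.5,8)  cross = 8.5·8 − 13.5·8 = -40.0000; (r_i+r_j)·cross = 22·-40.0000 = -880.0000
edge 2: (13.5,8)→(16,14.5)  cross = 13.5·14.5 − 16·8 = 67.7500; (r_i+r_j)·cross = 29.5·67.7500 = 1998.6250
edge 3: (16,14.5)→(18,32)  cross = 16·32 − 18·14.5 = 251.0000; (r_i+r_j)·cross = 34·251.0000 = 8534.0000
edge 4: (18,32)→(17.5,37.5)  cross = 18·37.5 − 17.5·32 = 115.0000; (r_i+r_j)·cross = 35.5·115.0000 = 4082.5000
edge 5: (17.5,37.5)→(2.5,37.5)  cross = 17.5·37.5 − 2.5·37.5 = 562.5000; (r_i+r_j)·cross = 20·562.5000 = 11250.0000
edge 6: (2.5,37.5)→(1,10.5)  cross = 2.5·10.5 − 1·37.5 = -11.2500; (r_i+r_j)·cross = 3.5·-11.2500 = -39.3750
Σcross = 863.7500 → A = |Σcross|/2 = 431.8750 mm²
Σ(r_i+r_j)·cross = 24173.8750 → first moment M = |Σ|/6 = 4028.9792
R_c = M/A = 4028.9792/431.8750 = 9.3290 mm
θ = 259° = 4.520403 rad
V = θ·R_c·A = 4.520403·9.3290·431.8750 = 18212.609 mm³

Volume = 18212.609 mm³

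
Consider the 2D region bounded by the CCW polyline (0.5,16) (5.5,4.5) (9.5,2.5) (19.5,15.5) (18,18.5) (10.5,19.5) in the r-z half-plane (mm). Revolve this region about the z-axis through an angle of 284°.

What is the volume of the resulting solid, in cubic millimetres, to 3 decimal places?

Volume = 9236.669 mm³

Profile (r,z), 6 vertices: (0.5,16) (5.5,4.5) (9.5,2.5) (19.5,15.5) (18,18.5) (10.5,19.5)
edge 0: (0.5,16)→(5.5,4.5)  cross = 0.5·4.5 − 5.5·16 = -85.7500; (r_i+r_j)·cross = 6·-85.7500 = -514.5000
edge 1: (5.5,4.5)→(9.5,2.5)  cross = 5.5·2.5 − 9.5·4.5 = -29.0000; (r_i+r_j)·cross = 15·-29.0000 = -435.0000
edge 2: (9.5,2.5)→(19.5,15.5)  cross = 9.5·15.5 − 19.5·2.5 = 98.5000; (r_i+r_j)·cross = 29·98.5000 = 2856.5000
edge 3: (19.5,15.5)→(18,18.5)  cross = 19.5·18.5 − 18·15.5 = 81.7500; (r_i+r_j)·cross = 37.5·81.7500 = 3065.6250
edge 4: (18,18.5)→(10.5,19.5)  cross = 18·19.5 − 10.5·18.5 = 156.7500; (r_i+r_j)·cross = 28.5·156.7500 = 4467.3750
edge 5: (10.5,19.5)→(0.5,16)  cross = 10.5·16 − 0.5·19.5 = 158.2500; (r_i+r_j)·cross = 11·158.2500 = 1740.7500
Σcross = 380.5000 → A = |Σcross|/2 = 190.2500 mm²
Σ(r_i+r_j)·cross = 11180.7500 → first moment M = |Σ|/6 = 1863.4583
R_c = M/A = 1863.4583/190.2500 = 9.7948 mm
θ = 284° = 4.956735 rad
V = θ·R_c·A = 4.956735·9.7948·190.2500 = 9236.669 mm³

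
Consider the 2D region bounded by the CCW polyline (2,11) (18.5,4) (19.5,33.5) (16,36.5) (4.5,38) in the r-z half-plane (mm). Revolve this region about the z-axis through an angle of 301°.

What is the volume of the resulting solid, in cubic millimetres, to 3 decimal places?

Volume = 27792.892 mm³

Profile (r,z), 5 vertices: (2,11) (18.5,4) (19.5,33.5) (16,36.5) (4.5,38)
edge 0: (2,11)→(18.5,4)  cross = 2·4 − 18.5·11 = -195.5000; (r_i+r_j)·cross = 20.5·-195.5000 = -4007.7500
edge 1: (18.5,4)→(19.5,33.5)  cross = 18.5·33.5 − 19.5·4 = 541.7500; (r_i+r_j)·cross = 38·541.7500 = 20586.5000
edge 2: (19.5,33.5)→(16,36.5)  cross = 19.5·36.5 − 16·33.5 = 175.7500; (r_i+r_j)·cross = 35.5·175.7500 = 6239.1250
edge 3: (16,36.5)→(4.5,38)  cross = 16·38 − 4.5·36.5 = 443.7500; (r_i+r_j)·cross = 20.5·443.7500 = 9096.8750
edge 4: (4.5,38)→(2,11)  cross = 4.5·11 − 2·38 = -26.5000; (r_i+r_j)·cross = 6.5·-26.5000 = -172.2500
Σcross = 939.2500 → A = |Σcross|/2 = 469.6250 mm²
Σ(r_i+r_j)·cross = 31742.5000 → first moment M = |Σ|/6 = 5290.4167
R_c = M/A = 5290.4167/469.6250 = 11.2652 mm
θ = 301° = 5.253441 rad
V = θ·R_c·A = 5.253441·11.2652·469.6250 = 27792.892 mm³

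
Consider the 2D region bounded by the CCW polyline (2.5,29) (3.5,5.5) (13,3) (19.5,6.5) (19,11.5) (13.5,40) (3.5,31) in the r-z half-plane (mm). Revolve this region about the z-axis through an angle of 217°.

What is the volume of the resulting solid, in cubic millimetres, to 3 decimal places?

Volume = 17499.991 mm³

Profile (r,z), 7 vertices: (2.5,29) (3.5,5.5) (13,3) (19.5,6.5) (19,11.5) (13.5,40) (3.5,31)
edge 0: (2.5,29)→(3.5,5.5)  cross = 2.5·5.5 − 3.5·29 = -87.7500; (r_i+r_j)·cross = 6·-87.7500 = -526.5000
edge 1: (3.5,5.5)→(13,3)  cross = 3.5·3 − 13·5.5 = -61.0000; (r_i+r_j)·cross = 16.5·-61.0000 = -1006.5000
edge 2: (13,3)→(19.5,6.5)  cross = 13·6.5 − 19.5·3 = 26.0000; (r_i+r_j)·cross = 32.5·26.0000 = 845.0000
edge 3: (19.5,6.5)→(19,11.5)  cross = 19.5·11.5 − 19·6.5 = 100.7500; (r_i+r_j)·cross = 38.5·100.7500 = 3878.8750
edge 4: (19,11.5)→(13.5,40)  cross = 19·40 − 13.5·11.5 = 604.7500; (r_i+r_j)·cross = 32.5·604.7500 = 19654.3750
edge 5: (13.5,40)→(3.5,31)  cross = 13.5·31 − 3.5·40 = 278.5000; (r_i+r_j)·cross = 17·278.5000 = 4734.5000
edge 6: (3.5,31)→(2.5,29)  cross = 3.5·29 − 2.5·31 = 24.0000; (r_i+r_j)·cross = 6·24.0000 = 144.0000
Σcross = 885.2500 → A = |Σcross|/2 = 442.6250 mm²
Σ(r_i+r_j)·cross = 27723.7500 → first moment M = |Σ|/6 = 4620.6250
R_c = M/A = 4620.6250/442.6250 = 10.4391 mm
θ = 217° = 3.787364 rad
V = θ·R_c·A = 3.787364·10.4391·442.6250 = 17499.991 mm³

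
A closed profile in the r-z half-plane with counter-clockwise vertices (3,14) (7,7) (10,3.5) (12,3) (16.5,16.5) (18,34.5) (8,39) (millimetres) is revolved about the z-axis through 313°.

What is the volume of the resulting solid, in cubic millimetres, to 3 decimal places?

Volume = 20793.886 mm³

Profile (r,z), 7 vertices: (3,14) (7,7) (10,3.5) (12,3) (16.5,16.5) (18,34.5) (8,39)
edge 0: (3,14)→(7,7)  cross = 3·7 − 7·14 = -77.0000; (r_i+r_j)·cross = 10·-77.0000 = -770.0000
edge 1: (7,7)→(10,3.5)  cross = 7·3.5 − 10·7 = -45.5000; (r_i+r_j)·cross = 17·-45.5000 = -773.5000
edge 2: (10,3.5)→(12,3)  cross = 10·3 − 12·3.5 = -12.0000; (r_i+r_j)·cross = 22·-12.0000 = -264.0000
edge 3: (12,3)→(16.5,16.5)  cross = 12·16.5 − 16.5·3 = 148.5000; (r_i+r_j)·cross = 28.5·148.5000 = 4232.2500
edge 4: (16.5,16.5)→(18,34.5)  cross = 16.5·34.5 − 18·16.5 = 272.2500; (r_i+r_j)·cross = 34.5·272.2500 = 9392.6250
edge 5: (18,34.5)→(8,39)  cross = 18·39 − 8·34.5 = 426.0000; (r_i+r_j)·cross = 26·426.0000 = 11076.0000
edge 6: (8,39)→(3,14)  cross = 8·14 − 3·39 = -5.0000; (r_i+r_j)·cross = 11·-5.0000 = -55.0000
Σcross = 707.2500 → A = |Σcross|/2 = 353.6250 mm²
Σ(r_i+r_j)·cross = 22838.3750 → first moment M = |Σ|/6 = 3806.3958
R_c = M/A = 3806.3958/353.6250 = 10.7639 mm
θ = 313° = 5.462881 rad
V = θ·R_c·A = 5.462881·10.7639·353.6250 = 20793.886 mm³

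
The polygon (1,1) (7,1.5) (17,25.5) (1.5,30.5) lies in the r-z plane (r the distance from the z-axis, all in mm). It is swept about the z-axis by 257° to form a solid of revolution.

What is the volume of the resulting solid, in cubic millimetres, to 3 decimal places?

Volume = 9300.022 mm³

Profile (r,z), 4 vertices: (1,1) (7,1.5) (17,25.5) (1.5,30.5)
edge 0: (1,1)→(7,1.5)  cross = 1·1.5 − 7·1 = -5.5000; (r_i+r_j)·cross = 8·-5.5000 = -44.0000
edge 1: (7,1.5)→(17,25.5)  cross = 7·25.5 − 17·1.5 = 153.0000; (r_i+r_j)·cross = 24·153.0000 = 3672.0000
edge 2: (17,25.5)→(1.5,30.5)  cross = 17·30.5 − 1.5·25.5 = 480.2500; (r_i+r_j)·cross = 18.5·480.2500 = 8884.6250
edge 3: (1.5,30.5)→(1,1)  cross = 1.5·1 − 1·30.5 = -29.0000; (r_i+r_j)·cross = 2.5·-29.0000 = -72.5000
Σcross = 598.7500 → A = |Σcross|/2 = 299.3750 mm²
Σ(r_i+r_j)·cross = 12440.1250 → first moment M = |Σ|/6 = 2073.3542
R_c = M/A = 2073.3542/299.3750 = 6.9256 mm
θ = 257° = 4.485496 rad
V = θ·R_c·A = 4.485496·6.9256·299.3750 = 9300.022 mm³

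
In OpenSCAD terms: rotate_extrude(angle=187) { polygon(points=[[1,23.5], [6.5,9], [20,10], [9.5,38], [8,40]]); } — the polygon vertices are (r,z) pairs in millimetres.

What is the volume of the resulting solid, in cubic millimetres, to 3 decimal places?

Profile (r,z), 5 vertices: (1,23.5) (6.5,9) (20,10) (9.5,38) (8,40)
edge 0: (1,23.5)→(6.5,9)  cross = 1·9 − 6.5·23.5 = -143.7500; (r_i+r_j)·cross = 7.5·-143.7500 = -1078.1250
edge 1: (6.5,9)→(20,10)  cross = 6.5·10 − 20·9 = -115.0000; (r_i+r_j)·cross = 26.5·-115.0000 = -3047.5000
edge 2: (20,10)→(9.5,38)  cross = 20·38 − 9.5·10 = 665.0000; (r_i+r_j)·cross = 29.5·665.0000 = 19617.5000
edge 3: (9.5,38)→(8,40)  cross = 9.5·40 − 8·38 = 76.0000; (r_i+r_j)·cross = 17.5·76.0000 = 1330.0000
edge 4: (8,40)→(1,23.5)  cross = 8·23.5 − 1·40 = 148.0000; (r_i+r_j)·cross = 9·148.0000 = 1332.0000
Σcross = 630.2500 → A = |Σcross|/2 = 315.1250 mm²
Σ(r_i+r_j)·cross = 18153.8750 → first moment M = |Σ|/6 = 3025.6458
R_c = M/A = 3025.6458/315.1250 = 9.6014 mm
θ = 187° = 3.263766 rad
V = θ·R_c·A = 3.263766·9.6014·315.1250 = 9874.999 mm³

Volume = 9874.999 mm³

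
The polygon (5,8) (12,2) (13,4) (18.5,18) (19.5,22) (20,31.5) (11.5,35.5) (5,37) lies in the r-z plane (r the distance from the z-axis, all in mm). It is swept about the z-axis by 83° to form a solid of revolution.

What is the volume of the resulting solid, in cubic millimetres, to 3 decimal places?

Volume = 6454.824 mm³

Profile (r,z), 8 vertices: (5,8) (12,2) (13,4) (18.5,18) (19.5,22) (20,31.5) (11.5,35.5) (5,37)
edge 0: (5,8)→(12,2)  cross = 5·2 − 12·8 = -86.0000; (r_i+r_j)·cross = 17·-86.0000 = -1462.0000
edge 1: (12,2)→(13,4)  cross = 12·4 − 13·2 = 22.0000; (r_i+r_j)·cross = 25·22.0000 = 550.0000
edge 2: (13,4)→(18.5,18)  cross = 13·18 − 18.5·4 = 160.0000; (r_i+r_j)·cross = 31.5·160.0000 = 5040.0000
edge 3: (18.5,18)→(19.5,22)  cross = 18.5·22 − 19.5·18 = 56.0000; (r_i+r_j)·cross = 38·56.0000 = 2128.0000
edge 4: (19.5,22)→(20,31.5)  cross = 19.5·31.5 − 20·22 = 174.2500; (r_i+r_j)·cross = 39.5·174.2500 = 6882.8750
edge 5: (20,31.5)→(11.5,35.5)  cross = 20·35.5 − 11.5·31.5 = 347.7500; (r_i+r_j)·cross = 31.5·347.7500 = 10954.1250
edge 6: (11.5,35.5)→(5,37)  cross = 11.5·37 − 5·35.5 = 248.0000; (r_i+r_j)·cross = 16.5·248.0000 = 4092.0000
edge 7: (5,37)→(5,8)  cross = 5·8 − 5·37 = -145.0000; (r_i+r_j)·cross = 10·-145.0000 = -1450.0000
Σcross = 777.0000 → A = |Σcross|/2 = 388.5000 mm²
Σ(r_i+r_j)·cross = 26735.0000 → first moment M = |Σ|/6 = 4455.8333
R_c = M/A = 4455.8333/388.5000 = 11.4693 mm
θ = 83° = 1.448623 rad
V = θ·R_c·A = 1.448623·11.4693·388.5000 = 6454.824 mm³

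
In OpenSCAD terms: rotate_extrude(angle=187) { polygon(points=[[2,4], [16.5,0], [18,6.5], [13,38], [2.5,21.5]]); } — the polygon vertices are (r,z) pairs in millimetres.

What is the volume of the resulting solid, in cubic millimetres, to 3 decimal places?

Volume = 12932.604 mm³

Profile (r,z), 5 vertices: (2,4) (16.5,0) (18,6.5) (13,38) (2.5,21.5)
edge 0: (2,4)→(16.5,0)  cross = 2·0 − 16.5·4 = -66.0000; (r_i+r_j)·cross = 18.5·-66.0000 = -1221.0000
edge 1: (16.5,0)→(18,6.5)  cross = 16.5·6.5 − 18·0 = 107.2500; (r_i+r_j)·cross = 34.5·107.2500 = 3700.1250
edge 2: (18,6.5)→(13,38)  cross = 18·38 − 13·6.5 = 599.5000; (r_i+r_j)·cross = 31·599.5000 = 18584.5000
edge 3: (13,38)→(2.5,21.5)  cross = 13·21.5 − 2.5·38 = 184.5000; (r_i+r_j)·cross = 15.5·184.5000 = 2859.7500
edge 4: (2.5,21.5)→(2,4)  cross = 2.5·4 − 2·21.5 = -33.0000; (r_i+r_j)·cross = 4.5·-33.0000 = -148.5000
Σcross = 792.2500 → A = |Σcross|/2 = 396.1250 mm²
Σ(r_i+r_j)·cross = 23774.8750 → first moment M = |Σ|/6 = 3962.4792
R_c = M/A = 3962.4792/396.1250 = 10.0031 mm
θ = 187° = 3.263766 rad
V = θ·R_c·A = 3.263766·10.0031·396.1250 = 12932.604 mm³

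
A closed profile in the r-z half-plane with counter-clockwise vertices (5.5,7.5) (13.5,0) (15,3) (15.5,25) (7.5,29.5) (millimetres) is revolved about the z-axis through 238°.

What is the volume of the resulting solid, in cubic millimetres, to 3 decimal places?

Profile (r,z), 5 vertices: (5.5,7.5) (13.5,0) (15,3) (15.5,25) (7.5,29.5)
edge 0: (5.5,7.5)→(13.5,0)  cross = 5.5·0 − 13.5·7.5 = -101.2500; (r_i+r_j)·cross = 19·-101.2500 = -1923.7500
edge 1: (13.5,0)→(15,3)  cross = 13.5·3 − 15·0 = 40.5000; (r_i+r_j)·cross = 28.5·40.5000 = 1154.2500
edge 2: (15,3)→(15.5,25)  cross = 15·25 − 15.5·3 = 328.5000; (r_i+r_j)·cross = 30.5·328.5000 = 10019.2500
edge 3: (15.5,25)→(7.5,29.5)  cross = 15.5·29.5 − 7.5·25 = 269.7500; (r_i+r_j)·cross = 23·269.7500 = 6204.2500
edge 4: (7.5,29.5)→(5.5,7.5)  cross = 7.5·7.5 − 5.5·29.5 = -106.0000; (r_i+r_j)·cross = 13·-106.0000 = -1378.0000
Σcross = 431.5000 → A = |Σcross|/2 = 215.7500 mm²
Σ(r_i+r_j)·cross = 14076.0000 → first moment M = |Σ|/6 = 2346.0000
R_c = M/A = 2346.0000/215.7500 = 10.8737 mm
θ = 238° = 4.153884 rad
V = θ·R_c·A = 4.153884·10.8737·215.7500 = 9745.011 mm³

Volume = 9745.011 mm³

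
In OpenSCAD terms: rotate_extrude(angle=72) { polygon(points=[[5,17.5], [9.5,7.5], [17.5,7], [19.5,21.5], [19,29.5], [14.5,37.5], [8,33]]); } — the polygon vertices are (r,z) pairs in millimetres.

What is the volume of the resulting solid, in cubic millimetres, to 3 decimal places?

Profile (r,z), 7 vertices: (5,17.5) (9.5,7.5) (17.5,7) (19.5,21.5) (19,29.5) (14.5,37.5) (8,33)
edge 0: (5,17.5)→(9.5,7.5)  cross = 5·7.5 − 9.5·17.5 = -128.7500; (r_i+r_j)·cross = 14.5·-128.7500 = -1866.8750
edge 1: (9.5,7.5)→(17.5,7)  cross = 9.5·7 − 17.5·7.5 = -64.7500; (r_i+r_j)·cross = 27·-64.7500 = -1748.2500
edge 2: (17.5,7)→(19.5,21.5)  cross = 17.5·21.5 − 19.5·7 = 239.7500; (r_i+r_j)·cross = 37·239.7500 = 8870.7500
edge 3: (19.5,21.5)→(19,29.5)  cross = 19.5·29.5 − 19·21.5 = 166.7500; (r_i+r_j)·cross = 38.5·166.7500 = 6419.8750
edge 4: (19,29.5)→(14.5,37.5)  cross = 19·37.5 − 14.5·29.5 = 284.7500; (r_i+r_j)·cross = 33.5·284.7500 = 9539.1250
edge 5: (14.5,37.5)→(8,33)  cross = 14.5·33 − 8·37.5 = 178.5000; (r_i+r_j)·cross = 22.5·178.5000 = 4016.2500
edge 6: (8,33)→(5,17.5)  cross = 8·17.5 − 5·33 = -25.0000; (r_i+r_j)·cross = 13·-25.0000 = -325.0000
Σcross = 651.2500 → A = |Σcross|/2 = 325.6250 mm²
Σ(r_i+r_j)·cross = 24905.8750 → first moment M = |Σ|/6 = 4150.9792
R_c = M/A = 4150.9792/325.6250 = 12.7477 mm
θ = 72° = 1.256637 rad
V = θ·R_c·A = 1.256637·12.7477·325.6250 = 5216.274 mm³

Volume = 5216.274 mm³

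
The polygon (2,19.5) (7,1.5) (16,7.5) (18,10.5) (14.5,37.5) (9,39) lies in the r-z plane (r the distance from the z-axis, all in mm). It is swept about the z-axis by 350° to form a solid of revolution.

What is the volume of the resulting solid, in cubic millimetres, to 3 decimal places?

Profile (r,z), 6 vertices: (2,19.5) (7,1.5) (16,7.5) (18,10.5) (14.5,37.5) (9,39)
edge 0: (2,19.5)→(7,1.5)  cross = 2·1.5 − 7·19.5 = -133.5000; (r_i+r_j)·cross = 9·-133.5000 = -1201.5000
edge 1: (7,1.5)→(16,7.5)  cross = 7·7.5 − 16·1.5 = 28.5000; (r_i+r_j)·cross = 23·28.5000 = 655.5000
edge 2: (16,7.5)→(18,10.5)  cross = 16·10.5 − 18·7.5 = 33.0000; (r_i+r_j)·cross = 34·33.0000 = 1122.0000
edge 3: (18,10.5)→(14.5,37.5)  cross = 18·37.5 − 14.5·10.5 = 522.7500; (r_i+r_j)·cross = 32.5·522.7500 = 16989.3750
edge 4: (14.5,37.5)→(9,39)  cross = 14.5·39 − 9·37.5 = 228.0000; (r_i+r_j)·cross = 23.5·228.0000 = 5358.0000
edge 5: (9,39)→(2,19.5)  cross = 9·19.5 − 2·39 = 97.5000; (r_i+r_j)·cross = 11·97.5000 = 1072.5000
Σcross = 776.2500 → A = |Σcross|/2 = 388.1250 mm²
Σ(r_i+r_j)·cross = 23995.8750 → first moment M = |Σ|/6 = 3999.3125
R_c = M/A = 3999.3125/388.1250 = 10.3042 mm
θ = 350° = 6.108652 rad
V = θ·R_c·A = 6.108652·10.3042·388.1250 = 24430.410 mm³

Volume = 24430.410 mm³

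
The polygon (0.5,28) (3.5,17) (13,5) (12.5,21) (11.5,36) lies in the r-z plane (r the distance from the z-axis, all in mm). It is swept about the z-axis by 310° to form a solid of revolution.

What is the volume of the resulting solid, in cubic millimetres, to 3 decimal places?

Profile (r,z), 5 vertices: (0.5,28) (3.5,17) (13,5) (12.5,21) (11.5,36)
edge 0: (0.5,28)→(3.5,17)  cross = 0.5·17 − 3.5·28 = -89.5000; (r_i+r_j)·cross = 4·-89.5000 = -358.0000
edge 1: (3.5,17)→(13,5)  cross = 3.5·5 − 13·17 = -203.5000; (r_i+r_j)·cross = 16.5·-203.5000 = -3357.7500
edge 2: (13,5)→(12.5,21)  cross = 13·21 − 12.5·5 = 210.5000; (r_i+r_j)·cross = 25.5·210.5000 = 5367.7500
edge 3: (12.5,21)→(11.5,36)  cross = 12.5·36 − 11.5·21 = 208.5000; (r_i+r_j)·cross = 24·208.5000 = 5004.0000
edge 4: (11.5,36)→(0.5,28)  cross = 11.5·28 − 0.5·36 = 304.0000; (r_i+r_j)·cross = 12·304.0000 = 3648.0000
Σcross = 430.0000 → A = |Σcross|/2 = 215.0000 mm²
Σ(r_i+r_j)·cross = 10304.0000 → first moment M = |Σ|/6 = 1717.3333
R_c = M/A = 1717.3333/215.0000 = 7.9876 mm
θ = 310° = 5.410521 rad
V = θ·R_c·A = 5.410521·7.9876·215.0000 = 9291.668 mm³

Volume = 9291.668 mm³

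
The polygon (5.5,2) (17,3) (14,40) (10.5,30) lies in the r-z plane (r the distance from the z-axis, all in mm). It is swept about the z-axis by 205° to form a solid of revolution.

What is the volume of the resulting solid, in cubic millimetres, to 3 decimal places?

Profile (r,z), 4 vertices: (5.5,2) (17,3) (14,40) (10.5,30)
edge 0: (5.5,2)→(17,3)  cross = 5.5·3 − 17·2 = -17.5000; (r_i+r_j)·cross = 22.5·-17.5000 = -393.7500
edge 1: (17,3)→(14,40)  cross = 17·40 − 14·3 = 638.0000; (r_i+r_j)·cross = 31·638.0000 = 19778.0000
edge 2: (14,40)→(10.5,30)  cross = 14·30 − 10.5·40 = 0.0000; (r_i+r_j)·cross = 24.5·0.0000 = 0.0000
edge 3: (10.5,30)→(5.5,2)  cross = 10.5·2 − 5.5·30 = -144.0000; (r_i+r_j)·cross = 16·-144.0000 = -2304.0000
Σcross = 476.5000 → A = |Σcross|/2 = 238.2500 mm²
Σ(r_i+r_j)·cross = 17080.2500 → first moment M = |Σ|/6 = 2846.7083
R_c = M/A = 2846.7083/238.2500 = 11.9484 mm
θ = 205° = 3.577925 rad
V = θ·R_c·A = 3.577925·11.9484·238.2500 = 10185.309 mm³

Volume = 10185.309 mm³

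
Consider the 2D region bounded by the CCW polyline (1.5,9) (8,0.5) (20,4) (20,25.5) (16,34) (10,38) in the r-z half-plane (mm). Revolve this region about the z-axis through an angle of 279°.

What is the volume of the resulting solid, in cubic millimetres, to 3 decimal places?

Volume = 27819.781 mm³

Profile (r,z), 6 vertices: (1.5,9) (8,0.5) (20,4) (20,25.5) (16,34) (10,38)
edge 0: (1.5,9)→(8,0.5)  cross = 1.5·0.5 − 8·9 = -71.2500; (r_i+r_j)·cross = 9.5·-71.2500 = -676.8750
edge 1: (8,0.5)→(20,4)  cross = 8·4 − 20·0.5 = 22.0000; (r_i+r_j)·cross = 28·22.0000 = 616.0000
edge 2: (20,4)→(20,25.5)  cross = 20·25.5 − 20·4 = 430.0000; (r_i+r_j)·cross = 40·430.0000 = 17200.0000
edge 3: (20,25.5)→(16,34)  cross = 20·34 − 16·25.5 = 272.0000; (r_i+r_j)·cross = 36·272.0000 = 9792.0000
edge 4: (16,34)→(10,38)  cross = 16·38 − 10·34 = 268.0000; (r_i+r_j)·cross = 26·268.0000 = 6968.0000
edge 5: (10,38)→(1.5,9)  cross = 10·9 − 1.5·38 = 33.0000; (r_i+r_j)·cross = 11.5·33.0000 = 379.5000
Σcross = 953.7500 → A = |Σcross|/2 = 476.8750 mm²
Σ(r_i+r_j)·cross = 34278.6250 → first moment M = |Σ|/6 = 5713.1042
R_c = M/A = 5713.1042/476.8750 = 11.9803 mm
θ = 279° = 4.869469 rad
V = θ·R_c·A = 4.869469·11.9803·476.8750 = 27819.781 mm³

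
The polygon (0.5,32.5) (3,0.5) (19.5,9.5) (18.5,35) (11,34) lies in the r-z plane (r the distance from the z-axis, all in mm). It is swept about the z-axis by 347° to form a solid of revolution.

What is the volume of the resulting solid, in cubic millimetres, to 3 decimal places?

Profile (r,z), 5 vertices: (0.5,32.5) (3,0.5) (19.5,9.5) (18.5,35) (11,34)
edge 0: (0.5,32.5)→(3,0.5)  cross = 0.5·0.5 − 3·32.5 = -97.2500; (r_i+r_j)·cross = 3.5·-97.2500 = -340.3750
edge 1: (3,0.5)→(19.5,9.5)  cross = 3·9.5 − 19.5·0.5 = 18.7500; (r_i+r_j)·cross = 22.5·18.7500 = 421.8750
edge 2: (19.5,9.5)→(18.5,35)  cross = 19.5·35 − 18.5·9.5 = 506.7500; (r_i+r_j)·cross = 38·506.7500 = 19256.5000
edge 3: (18.5,35)→(11,34)  cross = 18.5·34 − 11·35 = 244.0000; (r_i+r_j)·cross = 29.5·244.0000 = 7198.0000
edge 4: (11,34)→(0.5,32.5)  cross = 11·32.5 − 0.5·34 = 340.5000; (r_i+r_j)·cross = 11.5·340.5000 = 3915.7500
Σcross = 1012.7500 → A = |Σcross|/2 = 506.3750 mm²
Σ(r_i+r_j)·cross = 30451.7500 → first moment M = |Σ|/6 = 5075.2917
R_c = M/A = 5075.2917/506.3750 = 10.0228 mm
θ = 347° = 6.056293 rad
V = θ·R_c·A = 6.056293·10.0228·506.3750 = 30737.451 mm³

Volume = 30737.451 mm³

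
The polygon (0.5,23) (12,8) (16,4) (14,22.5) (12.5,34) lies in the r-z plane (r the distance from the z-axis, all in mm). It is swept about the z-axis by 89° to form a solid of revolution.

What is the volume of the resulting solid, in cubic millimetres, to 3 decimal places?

Profile (r,z), 5 vertices: (0.5,23) (12,8) (16,4) (14,22.5) (12.5,34)
edge 0: (0.5,23)→(12,8)  cross = 0.5·8 − 12·23 = -272.0000; (r_i+r_j)·cross = 12.5·-272.0000 = -3400.0000
edge 1: (12,8)→(16,4)  cross = 12·4 − 16·8 = -80.0000; (r_i+r_j)·cross = 28·-80.0000 = -2240.0000
edge 2: (16,4)→(14,22.5)  cross = 16·22.5 − 14·4 = 304.0000; (r_i+r_j)·cross = 30·304.0000 = 9120.0000
edge 3: (14,22.5)→(12.5,34)  cross = 14·34 − 12.5·22.5 = 194.7500; (r_i+r_j)·cross = 26.5·194.7500 = 5160.8750
edge 4: (12.5,34)→(0.5,23)  cross = 12.5·23 − 0.5·34 = 270.5000; (r_i+r_j)·cross = 13·270.5000 = 3516.5000
Σcross = 417.2500 → A = |Σcross|/2 = 208.6250 mm²
Σ(r_i+r_j)·cross = 12157.3750 → first moment M = |Σ|/6 = 2026.2292
R_c = M/A = 2026.2292/208.6250 = 9.7123 mm
θ = 89° = 1.553343 rad
V = θ·R_c·A = 1.553343·9.7123·208.6250 = 3147.429 mm³

Volume = 3147.429 mm³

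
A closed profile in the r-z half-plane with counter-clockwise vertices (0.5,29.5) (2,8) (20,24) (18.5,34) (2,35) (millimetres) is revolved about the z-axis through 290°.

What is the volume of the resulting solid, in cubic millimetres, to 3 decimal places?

Volume = 15579.158 mm³

Profile (r,z), 5 vertices: (0.5,29.5) (2,8) (20,24) (18.5,34) (2,35)
edge 0: (0.5,29.5)→(2,8)  cross = 0.5·8 − 2·29.5 = -55.0000; (r_i+r_j)·cross = 2.5·-55.0000 = -137.5000
edge 1: (2,8)→(20,24)  cross = 2·24 − 20·8 = -112.0000; (r_i+r_j)·cross = 22·-112.0000 = -2464.0000
edge 2: (20,24)→(18.5,34)  cross = 20·34 − 18.5·24 = 236.0000; (r_i+r_j)·cross = 38.5·236.0000 = 9086.0000
edge 3: (18.5,34)→(2,35)  cross = 18.5·35 − 2·34 = 579.5000; (r_i+r_j)·cross = 20.5·579.5000 = 11879.7500
edge 4: (2,35)→(0.5,29.5)  cross = 2·29.5 − 0.5·35 = 41.5000; (r_i+r_j)·cross = 2.5·41.5000 = 103.7500
Σcross = 690.0000 → A = |Σcross|/2 = 345.0000 mm²
Σ(r_i+r_j)·cross = 18468.0000 → first moment M = |Σ|/6 = 3078.0000
R_c = M/A = 3078.0000/345.0000 = 8.9217 mm
θ = 290° = 5.061455 rad
V = θ·R_c·A = 5.061455·8.9217·345.0000 = 15579.158 mm³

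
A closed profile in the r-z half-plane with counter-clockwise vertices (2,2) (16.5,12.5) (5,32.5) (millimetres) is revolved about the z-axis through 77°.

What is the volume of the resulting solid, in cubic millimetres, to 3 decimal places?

Profile (r,z), 3 vertices: (2,2) (16.5,12.5) (5,32.5)
edge 0: (2,2)→(16.5,12.5)  cross = 2·12.5 − 16.5·2 = -8.0000; (r_i+r_j)·cross = 18.5·-8.0000 = -148.0000
edge 1: (16.5,12.5)→(5,32.5)  cross = 16.5·32.5 − 5·12.5 = 473.7500; (r_i+r_j)·cross = 21.5·473.7500 = 10185.6250
edge 2: (5,32.5)→(2,2)  cross = 5·2 − 2·32.5 = -55.0000; (r_i+r_j)·cross = 7·-55.0000 = -385.0000
Σcross = 410.7500 → A = |Σcross|/2 = 205.3750 mm²
Σ(r_i+r_j)·cross = 9652.6250 → first moment M = |Σ|/6 = 1608.7708
R_c = M/A = 1608.7708/205.3750 = 7.8333 mm
θ = 77° = 1.343904 rad
V = θ·R_c·A = 1.343904·7.8333·205.3750 = 2162.033 mm³

Volume = 2162.033 mm³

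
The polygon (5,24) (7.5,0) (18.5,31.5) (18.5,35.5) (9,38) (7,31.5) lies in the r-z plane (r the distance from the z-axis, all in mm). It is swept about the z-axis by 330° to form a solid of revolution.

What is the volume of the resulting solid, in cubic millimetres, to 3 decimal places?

Profile (r,z), 6 vertices: (5,24) (7.5,0) (18.5,31.5) (18.5,35.5) (9,38) (7,31.5)
edge 0: (5,24)→(7.5,0)  cross = 5·0 − 7.5·24 = -180.0000; (r_i+r_j)·cross = 12.5·-180.0000 = -2250.0000
edge 1: (7.5,0)→(18.5,31.5)  cross = 7.5·31.5 − 18.5·0 = 236.2500; (r_i+r_j)·cross = 26·236.2500 = 6142.5000
edge 2: (18.5,31.5)→(18.5,35.5)  cross = 18.5·35.5 − 18.5·31.5 = 74.0000; (r_i+r_j)·cross = 37·74.0000 = 2738.0000
edge 3: (18.5,35.5)→(9,38)  cross = 18.5·38 − 9·35.5 = 383.5000; (r_i+r_j)·cross = 27.5·383.5000 = 10546.2500
edge 4: (9,38)→(7,31.5)  cross = 9·31.5 − 7·38 = 17.5000; (r_i+r_j)·cross = 16·17.5000 = 280.0000
edge 5: (7,31.5)→(5,24)  cross = 7·24 − 5·31.5 = 10.5000; (r_i+r_j)·cross = 12·10.5000 = 126.0000
Σcross = 541.7500 → A = |Σcross|/2 = 270.8750 mm²
Σ(r_i+r_j)·cross = 17582.7500 → first moment M = |Σ|/6 = 2930.4583
R_c = M/A = 2930.4583/270.8750 = 10.8185 mm
θ = 330° = 5.759587 rad
V = θ·R_c·A = 5.759587·10.8185·270.8750 = 16878.228 mm³

Volume = 16878.228 mm³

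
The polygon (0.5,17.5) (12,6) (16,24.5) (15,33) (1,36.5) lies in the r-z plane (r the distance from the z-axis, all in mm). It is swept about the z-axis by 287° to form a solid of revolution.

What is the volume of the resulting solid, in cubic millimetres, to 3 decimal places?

Volume = 13493.563 mm³

Profile (r,z), 5 vertices: (0.5,17.5) (12,6) (16,24.5) (15,33) (1,36.5)
edge 0: (0.5,17.5)→(12,6)  cross = 0.5·6 − 12·17.5 = -207.0000; (r_i+r_j)·cross = 12.5·-207.0000 = -2587.5000
edge 1: (12,6)→(16,24.5)  cross = 12·24.5 − 16·6 = 198.0000; (r_i+r_j)·cross = 28·198.0000 = 5544.0000
edge 2: (16,24.5)→(15,33)  cross = 16·33 − 15·24.5 = 160.5000; (r_i+r_j)·cross = 31·160.5000 = 4975.5000
edge 3: (15,33)→(1,36.5)  cross = 15·36.5 − 1·33 = 514.5000; (r_i+r_j)·cross = 16·514.5000 = 8232.0000
edge 4: (1,36.5)→(0.5,17.5)  cross = 1·17.5 − 0.5·36.5 = -0.7500; (r_i+r_j)·cross = 1.5·-0.7500 = -1.1250
Σcross = 665.2500 → A = |Σcross|/2 = 332.6250 mm²
Σ(r_i+r_j)·cross = 16162.8750 → first moment M = |Σ|/6 = 2693.8125
R_c = M/A = 2693.8125/332.6250 = 8.0986 mm
θ = 287° = 5.009095 rad
V = θ·R_c·A = 5.009095·8.0986·332.6250 = 13493.563 mm³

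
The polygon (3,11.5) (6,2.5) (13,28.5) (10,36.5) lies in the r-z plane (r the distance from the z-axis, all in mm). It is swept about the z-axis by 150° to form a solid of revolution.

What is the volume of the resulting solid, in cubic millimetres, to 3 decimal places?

Volume = 2839.651 mm³

Profile (r,z), 4 vertices: (3,11.5) (6,2.5) (13,28.5) (10,36.5)
edge 0: (3,11.5)→(6,2.5)  cross = 3·2.5 − 6·11.5 = -61.5000; (r_i+r_j)·cross = 9·-61.5000 = -553.5000
edge 1: (6,2.5)→(13,28.5)  cross = 6·28.5 − 13·2.5 = 138.5000; (r_i+r_j)·cross = 19·138.5000 = 2631.5000
edge 2: (13,28.5)→(10,36.5)  cross = 13·36.5 − 10·28.5 = 189.5000; (r_i+r_j)·cross = 23·189.5000 = 4358.5000
edge 3: (10,36.5)→(3,11.5)  cross = 10·11.5 − 3·36.5 = 5.5000; (r_i+r_j)·cross = 13·5.5000 = 71.5000
Σcross = 272.0000 → A = |Σcross|/2 = 136.0000 mm²
Σ(r_i+r_j)·cross = 6508.0000 → first moment M = |Σ|/6 = 1084.6667
R_c = M/A = 1084.6667/136.0000 = 7.9755 mm
θ = 150° = 2.617994 rad
V = θ·R_c·A = 2.617994·7.9755·136.0000 = 2839.651 mm³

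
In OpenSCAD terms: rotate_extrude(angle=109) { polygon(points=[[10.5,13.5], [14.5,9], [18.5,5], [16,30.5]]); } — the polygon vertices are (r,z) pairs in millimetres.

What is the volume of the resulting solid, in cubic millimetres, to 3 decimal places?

Volume = 2635.074 mm³

Profile (r,z), 4 vertices: (10.5,13.5) (14.5,9) (18.5,5) (16,30.5)
edge 0: (10.5,13.5)→(14.5,9)  cross = 10.5·9 − 14.5·13.5 = -101.2500; (r_i+r_j)·cross = 25·-101.2500 = -2531.2500
edge 1: (14.5,9)→(18.5,5)  cross = 14.5·5 − 18.5·9 = -94.0000; (r_i+r_j)·cross = 33·-94.0000 = -3102.0000
edge 2: (18.5,5)→(16,30.5)  cross = 18.5·30.5 − 16·5 = 484.2500; (r_i+r_j)·cross = 34.5·484.2500 = 16706.6250
edge 3: (16,30.5)→(10.5,13.5)  cross = 16·13.5 − 10.5·30.5 = -104.2500; (r_i+r_j)·cross = 26.5·-104.2500 = -2762.6250
Σcross = 184.7500 → A = |Σcross|/2 = 92.3750 mm²
Σ(r_i+r_j)·cross = 8310.7500 → first moment M = |Σ|/6 = 1385.1250
R_c = M/A = 1385.1250/92.3750 = 14.9946 mm
θ = 109° = 1.902409 rad
V = θ·R_c·A = 1.902409·14.9946·92.3750 = 2635.074 mm³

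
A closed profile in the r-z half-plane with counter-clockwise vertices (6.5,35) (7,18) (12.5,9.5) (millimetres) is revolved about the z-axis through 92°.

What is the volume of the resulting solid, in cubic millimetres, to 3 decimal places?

Profile (r,z), 3 vertices: (6.5,35) (7,18) (12.5,9.5)
edge 0: (6.5,35)→(7,18)  cross = 6.5·18 − 7·35 = -128.0000; (r_i+r_j)·cross = 13.5·-128.0000 = -1728.0000
edge 1: (7,18)→(12.5,9.5)  cross = 7·9.5 − 12.5·18 = -158.5000; (r_i+r_j)·cross = 19.5·-158.5000 = -3090.7500
edge 2: (12.5,9.5)→(6.5,35)  cross = 12.5·35 − 6.5·9.5 = 375.7500; (r_i+r_j)·cross = 19·375.7500 = 7139.2500
Σcross = 89.2500 → A = |Σcross|/2 = 44.6250 mm²
Σ(r_i+r_j)·cross = 2320.5000 → first moment M = |Σ|/6 = 386.7500
R_c = M/A = 386.7500/44.6250 = 8.6667 mm
θ = 92° = 1.605703 rad
V = θ·R_c·A = 1.605703·8.6667·44.6250 = 621.006 mm³

Volume = 621.006 mm³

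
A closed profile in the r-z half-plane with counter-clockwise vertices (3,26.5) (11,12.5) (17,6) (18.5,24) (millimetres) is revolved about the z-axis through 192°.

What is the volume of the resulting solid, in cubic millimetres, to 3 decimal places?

Profile (r,z), 4 vertices: (3,26.5) (11,12.5) (17,6) (18.5,24)
edge 0: (3,26.5)→(11,12.5)  cross = 3·12.5 − 11·26.5 = -254.0000; (r_i+r_j)·cross = 14·-254.0000 = -3556.0000
edge 1: (11,12.5)→(17,6)  cross = 11·6 − 17·12.5 = -146.5000; (r_i+r_j)·cross = 28·-146.5000 = -4102.0000
edge 2: (17,6)→(18.5,24)  cross = 17·24 − 18.5·6 = 297.0000; (r_i+r_j)·cross = 35.5·297.0000 = 10543.5000
edge 3: (18.5,24)→(3,26.5)  cross = 18.5·26.5 − 3·24 = 418.2500; (r_i+r_j)·cross = 21.5·418.2500 = 8992.3750
Σcross = 314.7500 → A = |Σcross|/2 = 157.3750 mm²
Σ(r_i+r_j)·cross = 11877.8750 → first moment M = |Σ|/6 = 1979.6458
R_c = M/A = 1979.6458/157.3750 = 12.5792 mm
θ = 192° = 3.351032 rad
V = θ·R_c·A = 3.351032·12.5792·157.3750 = 6633.857 mm³

Volume = 6633.857 mm³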